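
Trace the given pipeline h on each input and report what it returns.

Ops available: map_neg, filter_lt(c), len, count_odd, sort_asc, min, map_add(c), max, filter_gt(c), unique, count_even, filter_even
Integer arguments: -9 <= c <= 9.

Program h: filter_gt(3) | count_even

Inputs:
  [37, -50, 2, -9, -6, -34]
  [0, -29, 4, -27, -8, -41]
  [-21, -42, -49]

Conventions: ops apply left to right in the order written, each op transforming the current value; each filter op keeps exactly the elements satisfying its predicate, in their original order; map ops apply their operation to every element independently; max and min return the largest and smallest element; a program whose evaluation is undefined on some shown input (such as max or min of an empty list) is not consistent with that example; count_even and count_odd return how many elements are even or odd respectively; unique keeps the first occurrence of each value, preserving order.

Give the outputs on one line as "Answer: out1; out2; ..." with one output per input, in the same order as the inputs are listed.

Execution, op by op:
  [37, -50, 2, -9, -6, -34] -> [37] -> 0
  [0, -29, 4, -27, -8, -41] -> [4] -> 1
  [-21, -42, -49] -> [] -> 0

0; 1; 0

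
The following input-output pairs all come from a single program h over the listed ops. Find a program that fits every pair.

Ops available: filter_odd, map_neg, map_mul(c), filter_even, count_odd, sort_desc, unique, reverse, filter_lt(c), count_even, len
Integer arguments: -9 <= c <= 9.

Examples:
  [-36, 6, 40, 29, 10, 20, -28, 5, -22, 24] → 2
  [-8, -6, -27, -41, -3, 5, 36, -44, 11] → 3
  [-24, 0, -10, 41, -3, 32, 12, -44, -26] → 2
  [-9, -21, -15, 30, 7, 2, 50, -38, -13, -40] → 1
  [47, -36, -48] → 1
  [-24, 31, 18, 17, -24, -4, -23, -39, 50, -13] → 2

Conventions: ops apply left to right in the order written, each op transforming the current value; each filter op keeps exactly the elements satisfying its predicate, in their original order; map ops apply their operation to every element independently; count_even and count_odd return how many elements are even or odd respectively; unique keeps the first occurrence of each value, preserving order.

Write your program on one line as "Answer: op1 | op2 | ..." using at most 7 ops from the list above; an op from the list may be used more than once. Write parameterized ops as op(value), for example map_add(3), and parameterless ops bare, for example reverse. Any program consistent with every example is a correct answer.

map_neg | filter_lt(4) | sort_desc | filter_odd | reverse | count_odd

Check, running the answer program on each example:
  [-36, 6, 40, 29, 10, 20, -28, 5, -22, 24] -> [36, -6, -40, -29, -10, -20, 28, -5, 22, -24] -> [-6, -40, -29, -10, -20, -5, -24] -> [-5, -6, -10, -20, -24, -29, -40] -> [-5, -29] -> [-29, -5] -> 2
  [-8, -6, -27, -41, -3, 5, 36, -44, 11] -> [8, 6, 27, 41, 3, -5, -36, 44, -11] -> [3, -5, -36, -11] -> [3, -5, -11, -36] -> [3, -5, -11] -> [-11, -5, 3] -> 3
  [-24, 0, -10, 41, -3, 32, 12, -44, -26] -> [24, 0, 10, -41, 3, -32, -12, 44, 26] -> [0, -41, 3, -32, -12] -> [3, 0, -12, -32, -41] -> [3, -41] -> [-41, 3] -> 2
  [-9, -21, -15, 30, 7, 2, 50, -38, -13, -40] -> [9, 21, 15, -30, -7, -2, -50, 38, 13, 40] -> [-30, -7, -2, -50] -> [-2, -7, -30, -50] -> [-7] -> [-7] -> 1
  [47, -36, -48] -> [-47, 36, 48] -> [-47] -> [-47] -> [-47] -> [-47] -> 1
  [-24, 31, 18, 17, -24, -4, -23, -39, 50, -13] -> [24, -31, -18, -17, 24, 4, 23, 39, -50, 13] -> [-31, -18, -17, -50] -> [-17, -18, -31, -50] -> [-17, -31] -> [-31, -17] -> 2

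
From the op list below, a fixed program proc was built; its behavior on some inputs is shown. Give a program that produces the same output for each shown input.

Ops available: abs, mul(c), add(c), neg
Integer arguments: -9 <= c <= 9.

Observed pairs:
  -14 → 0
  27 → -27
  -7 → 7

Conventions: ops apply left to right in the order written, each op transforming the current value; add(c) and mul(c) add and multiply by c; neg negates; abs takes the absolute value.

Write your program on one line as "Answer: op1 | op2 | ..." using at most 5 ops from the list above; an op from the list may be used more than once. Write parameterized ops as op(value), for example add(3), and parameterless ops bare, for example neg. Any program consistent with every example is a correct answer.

add(7) | abs | neg | add(7)

Check, running the answer program on each example:
  -14 -> -7 -> 7 -> -7 -> 0
  27 -> 34 -> 34 -> -34 -> -27
  -7 -> 0 -> 0 -> 0 -> 7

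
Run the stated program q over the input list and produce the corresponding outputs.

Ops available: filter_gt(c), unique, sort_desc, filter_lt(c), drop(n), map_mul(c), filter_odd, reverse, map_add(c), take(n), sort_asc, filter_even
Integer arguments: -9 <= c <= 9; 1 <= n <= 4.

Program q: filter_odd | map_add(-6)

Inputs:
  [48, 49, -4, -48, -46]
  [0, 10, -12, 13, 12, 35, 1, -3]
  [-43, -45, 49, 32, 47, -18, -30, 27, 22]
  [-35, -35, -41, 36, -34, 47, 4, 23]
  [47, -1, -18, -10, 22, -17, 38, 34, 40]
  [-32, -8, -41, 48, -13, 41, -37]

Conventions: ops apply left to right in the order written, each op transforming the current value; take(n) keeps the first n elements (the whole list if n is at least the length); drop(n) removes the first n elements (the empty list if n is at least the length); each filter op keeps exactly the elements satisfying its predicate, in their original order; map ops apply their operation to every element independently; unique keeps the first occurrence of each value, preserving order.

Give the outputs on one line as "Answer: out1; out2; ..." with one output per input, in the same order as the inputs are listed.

[43]; [7, 29, -5, -9]; [-49, -51, 43, 41, 21]; [-41, -41, -47, 41, 17]; [41, -7, -23]; [-47, -19, 35, -43]

Execution, op by op:
  [48, 49, -4, -48, -46] -> [49] -> [43]
  [0, 10, -12, 13, 12, 35, 1, -3] -> [13, 35, 1, -3] -> [7, 29, -5, -9]
  [-43, -45, 49, 32, 47, -18, -30, 27, 22] -> [-43, -45, 49, 47, 27] -> [-49, -51, 43, 41, 21]
  [-35, -35, -41, 36, -34, 47, 4, 23] -> [-35, -35, -41, 47, 23] -> [-41, -41, -47, 41, 17]
  [47, -1, -18, -10, 22, -17, 38, 34, 40] -> [47, -1, -17] -> [41, -7, -23]
  [-32, -8, -41, 48, -13, 41, -37] -> [-41, -13, 41, -37] -> [-47, -19, 35, -43]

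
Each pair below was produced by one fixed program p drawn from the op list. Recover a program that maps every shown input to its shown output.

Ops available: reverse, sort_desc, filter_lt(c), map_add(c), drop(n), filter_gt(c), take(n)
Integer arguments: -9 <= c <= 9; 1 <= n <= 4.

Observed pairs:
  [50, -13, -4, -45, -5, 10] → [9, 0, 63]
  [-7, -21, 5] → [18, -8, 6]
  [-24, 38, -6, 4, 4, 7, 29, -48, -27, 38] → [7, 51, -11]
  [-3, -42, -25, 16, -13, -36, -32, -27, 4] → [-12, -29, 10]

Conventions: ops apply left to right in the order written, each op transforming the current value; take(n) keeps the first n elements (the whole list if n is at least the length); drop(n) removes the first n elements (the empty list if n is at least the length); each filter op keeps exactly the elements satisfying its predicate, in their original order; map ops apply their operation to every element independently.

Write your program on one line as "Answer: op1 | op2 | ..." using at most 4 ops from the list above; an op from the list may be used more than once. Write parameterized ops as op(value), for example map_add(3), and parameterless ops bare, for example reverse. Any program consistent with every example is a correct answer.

take(3) | reverse | map_add(9) | map_add(4)

Check, running the answer program on each example:
  [50, -13, -4, -45, -5, 10] -> [50, -13, -4] -> [-4, -13, 50] -> [5, -4, 59] -> [9, 0, 63]
  [-7, -21, 5] -> [-7, -21, 5] -> [5, -21, -7] -> [14, -12, 2] -> [18, -8, 6]
  [-24, 38, -6, 4, 4, 7, 29, -48, -27, 38] -> [-24, 38, -6] -> [-6, 38, -24] -> [3, 47, -15] -> [7, 51, -11]
  [-3, -42, -25, 16, -13, -36, -32, -27, 4] -> [-3, -42, -25] -> [-25, -42, -3] -> [-16, -33, 6] -> [-12, -29, 10]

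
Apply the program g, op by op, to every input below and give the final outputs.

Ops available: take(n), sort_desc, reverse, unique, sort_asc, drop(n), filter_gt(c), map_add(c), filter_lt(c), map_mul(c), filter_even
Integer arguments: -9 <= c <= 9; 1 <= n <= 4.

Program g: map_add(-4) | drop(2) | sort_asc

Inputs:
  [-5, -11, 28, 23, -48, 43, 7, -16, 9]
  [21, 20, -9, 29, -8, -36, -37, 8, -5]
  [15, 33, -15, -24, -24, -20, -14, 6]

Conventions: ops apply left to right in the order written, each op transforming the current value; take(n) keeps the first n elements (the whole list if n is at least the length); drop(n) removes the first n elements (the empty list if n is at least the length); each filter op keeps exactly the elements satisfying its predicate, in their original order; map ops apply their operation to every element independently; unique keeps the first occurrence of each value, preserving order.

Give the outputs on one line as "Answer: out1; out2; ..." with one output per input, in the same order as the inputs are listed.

[-52, -20, 3, 5, 19, 24, 39]; [-41, -40, -13, -12, -9, 4, 25]; [-28, -28, -24, -19, -18, 2]

Execution, op by op:
  [-5, -11, 28, 23, -48, 43, 7, -16, 9] -> [-9, -15, 24, 19, -52, 39, 3, -20, 5] -> [24, 19, -52, 39, 3, -20, 5] -> [-52, -20, 3, 5, 19, 24, 39]
  [21, 20, -9, 29, -8, -36, -37, 8, -5] -> [17, 16, -13, 25, -12, -40, -41, 4, -9] -> [-13, 25, -12, -40, -41, 4, -9] -> [-41, -40, -13, -12, -9, 4, 25]
  [15, 33, -15, -24, -24, -20, -14, 6] -> [11, 29, -19, -28, -28, -24, -18, 2] -> [-19, -28, -28, -24, -18, 2] -> [-28, -28, -24, -19, -18, 2]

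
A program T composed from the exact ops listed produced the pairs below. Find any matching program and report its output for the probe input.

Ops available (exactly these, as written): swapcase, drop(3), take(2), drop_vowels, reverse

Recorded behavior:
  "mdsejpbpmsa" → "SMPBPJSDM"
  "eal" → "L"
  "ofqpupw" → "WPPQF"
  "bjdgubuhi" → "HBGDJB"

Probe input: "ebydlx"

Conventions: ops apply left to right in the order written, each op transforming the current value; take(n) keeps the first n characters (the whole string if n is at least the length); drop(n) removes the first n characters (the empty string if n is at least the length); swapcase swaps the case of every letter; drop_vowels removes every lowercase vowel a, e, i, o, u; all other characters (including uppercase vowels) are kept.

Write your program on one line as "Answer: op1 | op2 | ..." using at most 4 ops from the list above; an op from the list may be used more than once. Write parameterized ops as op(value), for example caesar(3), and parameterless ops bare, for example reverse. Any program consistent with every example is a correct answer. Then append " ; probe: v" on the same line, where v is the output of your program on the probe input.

reverse | drop_vowels | swapcase ; probe: "XLDYB"

Check, running the answer program on each example:
  "mdsejpbpmsa" -> "asmpbpjesdm" -> "smpbpjsdm" -> "SMPBPJSDM"
  "eal" -> "lae" -> "l" -> "L"
  "ofqpupw" -> "wpupqfo" -> "wppqf" -> "WPPQF"
  "bjdgubuhi" -> "ihubugdjb" -> "hbgdjb" -> "HBGDJB"
  probe: "ebydlx" -> "xldybe" -> "xldyb" -> "XLDYB"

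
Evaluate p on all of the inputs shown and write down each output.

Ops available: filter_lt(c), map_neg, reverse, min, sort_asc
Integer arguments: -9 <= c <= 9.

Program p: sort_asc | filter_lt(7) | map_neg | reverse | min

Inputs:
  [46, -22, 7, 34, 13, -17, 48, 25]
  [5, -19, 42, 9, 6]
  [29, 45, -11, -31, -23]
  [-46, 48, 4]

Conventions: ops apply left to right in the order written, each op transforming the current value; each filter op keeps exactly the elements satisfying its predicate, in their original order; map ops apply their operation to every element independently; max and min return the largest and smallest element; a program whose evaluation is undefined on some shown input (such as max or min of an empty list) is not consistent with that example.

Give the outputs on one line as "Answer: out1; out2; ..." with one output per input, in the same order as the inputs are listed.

Execution, op by op:
  [46, -22, 7, 34, 13, -17, 48, 25] -> [-22, -17, 7, 13, 25, 34, 46, 48] -> [-22, -17] -> [22, 17] -> [17, 22] -> 17
  [5, -19, 42, 9, 6] -> [-19, 5, 6, 9, 42] -> [-19, 5, 6] -> [19, -5, -6] -> [-6, -5, 19] -> -6
  [29, 45, -11, -31, -23] -> [-31, -23, -11, 29, 45] -> [-31, -23, -11] -> [31, 23, 11] -> [11, 23, 31] -> 11
  [-46, 48, 4] -> [-46, 4, 48] -> [-46, 4] -> [46, -4] -> [-4, 46] -> -4

17; -6; 11; -4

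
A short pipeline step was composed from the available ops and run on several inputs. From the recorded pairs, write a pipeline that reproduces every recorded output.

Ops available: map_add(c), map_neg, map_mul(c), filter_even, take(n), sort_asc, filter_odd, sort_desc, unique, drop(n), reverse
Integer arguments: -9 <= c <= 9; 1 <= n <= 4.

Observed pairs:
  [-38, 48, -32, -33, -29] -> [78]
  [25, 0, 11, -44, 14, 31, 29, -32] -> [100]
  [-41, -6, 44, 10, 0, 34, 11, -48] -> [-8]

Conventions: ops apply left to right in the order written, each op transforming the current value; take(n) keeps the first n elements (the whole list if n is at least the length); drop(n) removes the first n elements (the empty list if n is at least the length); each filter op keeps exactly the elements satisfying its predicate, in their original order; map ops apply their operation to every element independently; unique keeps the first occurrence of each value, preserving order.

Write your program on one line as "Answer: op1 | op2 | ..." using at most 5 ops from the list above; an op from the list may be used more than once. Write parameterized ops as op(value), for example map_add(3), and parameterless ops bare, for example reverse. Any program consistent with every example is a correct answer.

map_add(-6) | map_mul(-2) | take(4) | drop(3)

Check, running the answer program on each example:
  [-38, 48, -32, -33, -29] -> [-44, 42, -38, -39, -35] -> [88, -84, 76, 78, 70] -> [88, -84, 76, 78] -> [78]
  [25, 0, 11, -44, 14, 31, 29, -32] -> [19, -6, 5, -50, 8, 25, 23, -38] -> [-38, 12, -10, 100, -16, -50, -46, 76] -> [-38, 12, -10, 100] -> [100]
  [-41, -6, 44, 10, 0, 34, 11, -48] -> [-47, -12, 38, 4, -6, 28, 5, -54] -> [94, 24, -76, -8, 12, -56, -10, 108] -> [94, 24, -76, -8] -> [-8]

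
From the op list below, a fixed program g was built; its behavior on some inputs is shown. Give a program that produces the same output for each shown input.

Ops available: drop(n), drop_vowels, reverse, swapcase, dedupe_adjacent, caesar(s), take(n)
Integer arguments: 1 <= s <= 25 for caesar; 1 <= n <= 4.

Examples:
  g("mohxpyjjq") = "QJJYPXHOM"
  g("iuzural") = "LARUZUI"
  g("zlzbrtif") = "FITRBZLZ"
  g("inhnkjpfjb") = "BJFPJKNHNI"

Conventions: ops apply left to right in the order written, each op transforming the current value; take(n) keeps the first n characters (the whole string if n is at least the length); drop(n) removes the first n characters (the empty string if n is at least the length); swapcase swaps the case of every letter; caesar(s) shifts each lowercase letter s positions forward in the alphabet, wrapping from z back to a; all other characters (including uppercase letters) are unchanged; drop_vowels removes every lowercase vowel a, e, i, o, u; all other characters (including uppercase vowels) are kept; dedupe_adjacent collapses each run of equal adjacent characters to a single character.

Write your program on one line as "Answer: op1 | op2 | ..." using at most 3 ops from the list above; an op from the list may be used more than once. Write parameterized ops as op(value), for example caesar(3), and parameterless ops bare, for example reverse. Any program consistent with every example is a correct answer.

swapcase | reverse

Check, running the answer program on each example:
  "mohxpyjjq" -> "MOHXPYJJQ" -> "QJJYPXHOM"
  "iuzural" -> "IUZURAL" -> "LARUZUI"
  "zlzbrtif" -> "ZLZBRTIF" -> "FITRBZLZ"
  "inhnkjpfjb" -> "INHNKJPFJB" -> "BJFPJKNHNI"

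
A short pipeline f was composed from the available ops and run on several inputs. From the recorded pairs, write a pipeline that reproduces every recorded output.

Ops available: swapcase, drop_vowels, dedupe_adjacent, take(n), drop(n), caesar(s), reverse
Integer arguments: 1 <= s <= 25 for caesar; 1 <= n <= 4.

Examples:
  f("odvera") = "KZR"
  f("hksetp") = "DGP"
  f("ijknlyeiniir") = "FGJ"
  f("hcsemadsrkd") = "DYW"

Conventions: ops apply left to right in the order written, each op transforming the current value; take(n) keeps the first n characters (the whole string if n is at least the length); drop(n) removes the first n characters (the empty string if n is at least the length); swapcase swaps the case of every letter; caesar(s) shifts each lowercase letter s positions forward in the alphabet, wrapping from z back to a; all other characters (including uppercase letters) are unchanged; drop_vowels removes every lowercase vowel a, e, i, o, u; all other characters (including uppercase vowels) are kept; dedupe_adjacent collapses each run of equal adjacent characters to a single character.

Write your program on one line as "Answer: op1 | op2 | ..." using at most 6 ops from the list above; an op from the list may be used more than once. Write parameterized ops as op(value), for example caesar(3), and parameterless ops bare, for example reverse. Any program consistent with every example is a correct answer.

caesar(18) | caesar(4) | drop_vowels | swapcase | take(3)

Check, running the answer program on each example:
  "odvera" -> "gvnwjs" -> "kzranw" -> "kzrnw" -> "KZRNW" -> "KZR"
  "hksetp" -> "zckwlh" -> "dgoapl" -> "dgpl" -> "DGPL" -> "DGP"
  "ijknlyeiniir" -> "abcfdqwafaaj" -> "efgjhuaejeen" -> "fgjhjn" -> "FGJHJN" -> "FGJ"
  "hcsemadsrkd" -> "zukwesvkjcv" -> "dyoaiwzongz" -> "dywzngz" -> "DYWZNGZ" -> "DYW"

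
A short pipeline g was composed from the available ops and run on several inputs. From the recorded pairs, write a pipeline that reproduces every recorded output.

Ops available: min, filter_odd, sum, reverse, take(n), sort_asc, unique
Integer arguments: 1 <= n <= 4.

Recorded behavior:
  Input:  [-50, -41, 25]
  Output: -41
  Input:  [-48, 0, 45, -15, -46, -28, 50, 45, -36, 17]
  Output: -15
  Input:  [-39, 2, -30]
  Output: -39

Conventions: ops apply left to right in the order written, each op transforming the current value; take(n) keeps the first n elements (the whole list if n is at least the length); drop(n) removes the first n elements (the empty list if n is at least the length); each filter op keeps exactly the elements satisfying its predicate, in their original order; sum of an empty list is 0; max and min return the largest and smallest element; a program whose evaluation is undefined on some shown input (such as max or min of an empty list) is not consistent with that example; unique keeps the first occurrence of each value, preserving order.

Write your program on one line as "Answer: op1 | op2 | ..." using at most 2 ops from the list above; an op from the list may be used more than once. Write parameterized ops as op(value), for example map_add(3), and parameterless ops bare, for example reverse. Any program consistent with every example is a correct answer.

filter_odd | min

Check, running the answer program on each example:
  [-50, -41, 25] -> [-41, 25] -> -41
  [-48, 0, 45, -15, -46, -28, 50, 45, -36, 17] -> [45, -15, 45, 17] -> -15
  [-39, 2, -30] -> [-39] -> -39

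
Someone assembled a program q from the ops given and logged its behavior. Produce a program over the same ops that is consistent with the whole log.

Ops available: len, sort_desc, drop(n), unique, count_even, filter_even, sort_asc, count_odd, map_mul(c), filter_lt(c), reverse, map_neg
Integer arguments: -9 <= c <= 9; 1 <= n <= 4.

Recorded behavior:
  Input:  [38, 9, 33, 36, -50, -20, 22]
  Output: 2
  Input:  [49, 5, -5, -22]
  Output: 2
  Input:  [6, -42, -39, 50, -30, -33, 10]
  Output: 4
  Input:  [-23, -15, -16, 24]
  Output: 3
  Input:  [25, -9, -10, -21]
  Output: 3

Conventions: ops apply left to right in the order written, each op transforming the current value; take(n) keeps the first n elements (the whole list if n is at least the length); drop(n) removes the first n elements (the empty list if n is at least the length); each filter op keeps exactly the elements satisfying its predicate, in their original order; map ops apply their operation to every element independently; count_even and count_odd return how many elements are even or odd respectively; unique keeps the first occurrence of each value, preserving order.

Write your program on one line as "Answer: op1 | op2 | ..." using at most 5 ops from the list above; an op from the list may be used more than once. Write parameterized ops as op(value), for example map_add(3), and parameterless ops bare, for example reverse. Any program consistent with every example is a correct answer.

map_neg | sort_asc | map_mul(-4) | filter_lt(1) | len

Check, running the answer program on each example:
  [38, 9, 33, 36, -50, -20, 22] -> [-38, -9, -33, -36, 50, 20, -22] -> [-38, -36, -33, -22, -9, 20, 50] -> [152, 144, 132, 88, 36, -80, -200] -> [-80, -200] -> 2
  [49, 5, -5, -22] -> [-49, -5, 5, 22] -> [-49, -5, 5, 22] -> [196, 20, -20, -88] -> [-20, -88] -> 2
  [6, -42, -39, 50, -30, -33, 10] -> [-6, 42, 39, -50, 30, 33, -10] -> [-50, -10, -6, 30, 33, 39, 42] -> [200, 40, 24, -120, -132, -156, -168] -> [-120, -132, -156, -168] -> 4
  [-23, -15, -16, 24] -> [23, 15, 16, -24] -> [-24, 15, 16, 23] -> [96, -60, -64, -92] -> [-60, -64, -92] -> 3
  [25, -9, -10, -21] -> [-25, 9, 10, 21] -> [-25, 9, 10, 21] -> [100, -36, -40, -84] -> [-36, -40, -84] -> 3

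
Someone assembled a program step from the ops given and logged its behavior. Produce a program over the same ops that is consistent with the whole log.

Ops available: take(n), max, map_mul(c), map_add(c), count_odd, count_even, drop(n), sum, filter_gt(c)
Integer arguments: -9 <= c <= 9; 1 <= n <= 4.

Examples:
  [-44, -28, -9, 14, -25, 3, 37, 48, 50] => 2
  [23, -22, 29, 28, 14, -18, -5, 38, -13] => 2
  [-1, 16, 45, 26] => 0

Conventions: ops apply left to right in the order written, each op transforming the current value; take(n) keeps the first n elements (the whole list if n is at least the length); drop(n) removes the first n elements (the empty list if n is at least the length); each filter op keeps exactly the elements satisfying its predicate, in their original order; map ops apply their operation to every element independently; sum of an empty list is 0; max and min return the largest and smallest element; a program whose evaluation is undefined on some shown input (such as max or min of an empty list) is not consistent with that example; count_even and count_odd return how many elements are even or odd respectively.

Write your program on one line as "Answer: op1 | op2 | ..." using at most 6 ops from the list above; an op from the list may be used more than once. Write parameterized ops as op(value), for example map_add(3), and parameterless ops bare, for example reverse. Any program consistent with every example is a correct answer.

drop(1) | map_add(5) | map_add(5) | drop(4) | count_odd

Check, running the answer program on each example:
  [-44, -28, -9, 14, -25, 3, 37, 48, 50] -> [-28, -9, 14, -25, 3, 37, 48, 50] -> [-23, -4, 19, -20, 8, 42, 53, 55] -> [-18, 1, 24, -15, 13, 47, 58, 60] -> [13, 47, 58, 60] -> 2
  [23, -22, 29, 28, 14, -18, -5, 38, -13] -> [-22, 29, 28, 14, -18, -5, 38, -13] -> [-17, 34, 33, 19, -13, 0, 43, -8] -> [-12, 39, 38, 24, -8, 5, 48, -3] -> [-8, 5, 48, -3] -> 2
  [-1, 16, 45, 26] -> [16, 45, 26] -> [21, 50, 31] -> [26, 55, 36] -> [] -> 0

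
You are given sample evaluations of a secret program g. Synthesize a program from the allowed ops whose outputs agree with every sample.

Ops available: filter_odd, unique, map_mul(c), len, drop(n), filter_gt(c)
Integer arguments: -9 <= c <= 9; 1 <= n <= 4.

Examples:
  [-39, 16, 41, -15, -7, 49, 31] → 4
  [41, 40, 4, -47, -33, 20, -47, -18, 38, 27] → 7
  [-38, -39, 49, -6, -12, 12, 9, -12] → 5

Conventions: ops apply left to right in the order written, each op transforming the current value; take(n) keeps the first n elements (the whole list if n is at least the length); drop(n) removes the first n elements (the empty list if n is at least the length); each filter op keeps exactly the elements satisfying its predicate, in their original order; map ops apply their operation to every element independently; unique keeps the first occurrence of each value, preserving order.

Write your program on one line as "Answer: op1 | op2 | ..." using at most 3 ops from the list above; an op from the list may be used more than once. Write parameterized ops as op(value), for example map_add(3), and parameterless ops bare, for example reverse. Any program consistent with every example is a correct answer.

drop(3) | len

Check, running the answer program on each example:
  [-39, 16, 41, -15, -7, 49, 31] -> [-15, -7, 49, 31] -> 4
  [41, 40, 4, -47, -33, 20, -47, -18, 38, 27] -> [-47, -33, 20, -47, -18, 38, 27] -> 7
  [-38, -39, 49, -6, -12, 12, 9, -12] -> [-6, -12, 12, 9, -12] -> 5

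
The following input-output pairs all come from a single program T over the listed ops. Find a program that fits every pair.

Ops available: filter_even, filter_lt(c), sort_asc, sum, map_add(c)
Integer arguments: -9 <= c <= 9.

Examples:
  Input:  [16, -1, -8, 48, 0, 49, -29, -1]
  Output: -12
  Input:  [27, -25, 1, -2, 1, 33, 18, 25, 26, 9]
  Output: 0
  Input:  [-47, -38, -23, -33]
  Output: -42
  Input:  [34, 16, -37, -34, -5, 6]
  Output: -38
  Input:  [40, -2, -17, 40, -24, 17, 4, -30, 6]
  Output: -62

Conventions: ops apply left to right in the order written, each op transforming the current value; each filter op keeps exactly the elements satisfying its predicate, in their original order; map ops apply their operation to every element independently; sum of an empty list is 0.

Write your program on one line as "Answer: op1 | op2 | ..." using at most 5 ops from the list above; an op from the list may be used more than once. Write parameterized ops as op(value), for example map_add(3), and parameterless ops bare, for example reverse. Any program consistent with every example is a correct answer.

filter_even | sort_asc | map_add(-4) | filter_lt(-6) | sum

Check, running the answer program on each example:
  [16, -1, -8, 48, 0, 49, -29, -1] -> [16, -8, 48, 0] -> [-8, 0, 16, 48] -> [-12, -4, 12, 44] -> [-12] -> -12
  [27, -25, 1, -2, 1, 33, 18, 25, 26, 9] -> [-2, 18, 26] -> [-2, 18, 26] -> [-6, 14, 22] -> [] -> 0
  [-47, -38, -23, -33] -> [-38] -> [-38] -> [-42] -> [-42] -> -42
  [34, 16, -37, -34, -5, 6] -> [34, 16, -34, 6] -> [-34, 6, 16, 34] -> [-38, 2, 12, 30] -> [-38] -> -38
  [40, -2, -17, 40, -24, 17, 4, -30, 6] -> [40, -2, 40, -24, 4, -30, 6] -> [-30, -24, -2, 4, 6, 40, 40] -> [-34, -28, -6, 0, 2, 36, 36] -> [-34, -28] -> -62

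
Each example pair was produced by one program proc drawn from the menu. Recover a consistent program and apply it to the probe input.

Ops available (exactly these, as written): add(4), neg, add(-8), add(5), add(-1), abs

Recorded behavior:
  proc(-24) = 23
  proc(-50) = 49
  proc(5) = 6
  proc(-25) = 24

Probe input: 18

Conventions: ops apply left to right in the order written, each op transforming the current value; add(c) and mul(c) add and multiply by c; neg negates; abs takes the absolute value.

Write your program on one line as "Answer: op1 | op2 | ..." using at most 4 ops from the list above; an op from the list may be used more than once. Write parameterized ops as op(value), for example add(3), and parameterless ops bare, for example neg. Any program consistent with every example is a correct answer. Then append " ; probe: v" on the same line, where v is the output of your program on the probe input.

neg | add(-1) | abs ; probe: 19

Check, running the answer program on each example:
  -24 -> 24 -> 23 -> 23
  -50 -> 50 -> 49 -> 49
  5 -> -5 -> -6 -> 6
  -25 -> 25 -> 24 -> 24
  probe: 18 -> -18 -> -19 -> 19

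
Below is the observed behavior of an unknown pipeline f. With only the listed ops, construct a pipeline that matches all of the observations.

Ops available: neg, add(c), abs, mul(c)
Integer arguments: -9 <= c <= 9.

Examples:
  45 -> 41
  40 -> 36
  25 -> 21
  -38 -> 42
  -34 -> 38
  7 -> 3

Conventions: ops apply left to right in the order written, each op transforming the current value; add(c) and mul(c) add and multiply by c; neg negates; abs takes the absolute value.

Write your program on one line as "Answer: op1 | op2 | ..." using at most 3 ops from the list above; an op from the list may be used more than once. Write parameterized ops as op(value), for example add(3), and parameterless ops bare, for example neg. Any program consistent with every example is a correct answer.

neg | add(4) | abs

Check, running the answer program on each example:
  45 -> -45 -> -41 -> 41
  40 -> -40 -> -36 -> 36
  25 -> -25 -> -21 -> 21
  -38 -> 38 -> 42 -> 42
  -34 -> 34 -> 38 -> 38
  7 -> -7 -> -3 -> 3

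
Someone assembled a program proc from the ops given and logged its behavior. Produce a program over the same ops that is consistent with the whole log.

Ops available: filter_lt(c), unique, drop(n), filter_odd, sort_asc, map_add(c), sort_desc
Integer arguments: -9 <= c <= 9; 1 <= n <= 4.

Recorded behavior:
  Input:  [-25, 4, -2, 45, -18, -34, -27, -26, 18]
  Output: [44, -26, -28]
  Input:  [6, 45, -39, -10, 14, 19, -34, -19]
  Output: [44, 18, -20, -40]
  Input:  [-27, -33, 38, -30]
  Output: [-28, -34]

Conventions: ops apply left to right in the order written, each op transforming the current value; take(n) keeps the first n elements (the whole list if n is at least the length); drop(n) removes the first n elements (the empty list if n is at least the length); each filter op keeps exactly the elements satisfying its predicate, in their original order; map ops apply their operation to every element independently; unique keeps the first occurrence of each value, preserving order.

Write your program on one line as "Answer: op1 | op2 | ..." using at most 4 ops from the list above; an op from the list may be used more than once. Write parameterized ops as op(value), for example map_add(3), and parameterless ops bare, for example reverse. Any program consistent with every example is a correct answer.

filter_odd | sort_desc | map_add(-1)

Check, running the answer program on each example:
  [-25, 4, -2, 45, -18, -34, -27, -26, 18] -> [-25, 45, -27] -> [45, -25, -27] -> [44, -26, -28]
  [6, 45, -39, -10, 14, 19, -34, -19] -> [45, -39, 19, -19] -> [45, 19, -19, -39] -> [44, 18, -20, -40]
  [-27, -33, 38, -30] -> [-27, -33] -> [-27, -33] -> [-28, -34]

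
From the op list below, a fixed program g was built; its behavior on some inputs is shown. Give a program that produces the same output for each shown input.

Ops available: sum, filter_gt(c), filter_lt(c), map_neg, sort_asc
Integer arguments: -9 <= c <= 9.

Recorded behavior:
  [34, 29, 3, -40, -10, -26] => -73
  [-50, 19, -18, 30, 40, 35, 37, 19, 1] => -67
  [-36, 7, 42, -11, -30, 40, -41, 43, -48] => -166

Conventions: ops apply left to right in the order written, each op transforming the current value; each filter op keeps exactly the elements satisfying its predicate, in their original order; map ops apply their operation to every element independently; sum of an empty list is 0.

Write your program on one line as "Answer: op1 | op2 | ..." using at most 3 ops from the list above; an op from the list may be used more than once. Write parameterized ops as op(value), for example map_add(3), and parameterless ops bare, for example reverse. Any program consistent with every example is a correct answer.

sort_asc | filter_lt(4) | sum

Check, running the answer program on each example:
  [34, 29, 3, -40, -10, -26] -> [-40, -26, -10, 3, 29, 34] -> [-40, -26, -10, 3] -> -73
  [-50, 19, -18, 30, 40, 35, 37, 19, 1] -> [-50, -18, 1, 19, 19, 30, 35, 37, 40] -> [-50, -18, 1] -> -67
  [-36, 7, 42, -11, -30, 40, -41, 43, -48] -> [-48, -41, -36, -30, -11, 7, 40, 42, 43] -> [-48, -41, -36, -30, -11] -> -166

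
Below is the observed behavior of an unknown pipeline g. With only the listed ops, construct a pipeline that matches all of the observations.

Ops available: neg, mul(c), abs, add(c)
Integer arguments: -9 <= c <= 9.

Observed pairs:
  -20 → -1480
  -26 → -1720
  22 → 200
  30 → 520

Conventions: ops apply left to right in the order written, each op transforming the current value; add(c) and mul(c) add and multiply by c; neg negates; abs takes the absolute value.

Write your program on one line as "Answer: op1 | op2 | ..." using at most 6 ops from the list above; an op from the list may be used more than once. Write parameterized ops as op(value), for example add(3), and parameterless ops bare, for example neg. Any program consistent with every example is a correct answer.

neg | add(8) | add(9) | mul(-8) | mul(5)

Check, running the answer program on each example:
  -20 -> 20 -> 28 -> 37 -> -296 -> -1480
  -26 -> 26 -> 34 -> 43 -> -344 -> -1720
  22 -> -22 -> -14 -> -5 -> 40 -> 200
  30 -> -30 -> -22 -> -13 -> 104 -> 520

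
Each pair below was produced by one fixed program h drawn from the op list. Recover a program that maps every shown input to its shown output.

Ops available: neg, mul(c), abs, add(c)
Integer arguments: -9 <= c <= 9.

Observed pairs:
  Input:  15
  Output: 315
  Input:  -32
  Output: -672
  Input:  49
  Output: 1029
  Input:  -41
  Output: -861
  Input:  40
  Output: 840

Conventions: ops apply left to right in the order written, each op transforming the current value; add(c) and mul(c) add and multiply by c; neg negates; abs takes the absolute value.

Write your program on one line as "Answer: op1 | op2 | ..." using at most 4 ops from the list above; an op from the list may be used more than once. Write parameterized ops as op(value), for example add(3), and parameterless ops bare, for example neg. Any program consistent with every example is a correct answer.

neg | mul(7) | mul(-3)

Check, running the answer program on each example:
  15 -> -15 -> -105 -> 315
  -32 -> 32 -> 224 -> -672
  49 -> -49 -> -343 -> 1029
  -41 -> 41 -> 287 -> -861
  40 -> -40 -> -280 -> 840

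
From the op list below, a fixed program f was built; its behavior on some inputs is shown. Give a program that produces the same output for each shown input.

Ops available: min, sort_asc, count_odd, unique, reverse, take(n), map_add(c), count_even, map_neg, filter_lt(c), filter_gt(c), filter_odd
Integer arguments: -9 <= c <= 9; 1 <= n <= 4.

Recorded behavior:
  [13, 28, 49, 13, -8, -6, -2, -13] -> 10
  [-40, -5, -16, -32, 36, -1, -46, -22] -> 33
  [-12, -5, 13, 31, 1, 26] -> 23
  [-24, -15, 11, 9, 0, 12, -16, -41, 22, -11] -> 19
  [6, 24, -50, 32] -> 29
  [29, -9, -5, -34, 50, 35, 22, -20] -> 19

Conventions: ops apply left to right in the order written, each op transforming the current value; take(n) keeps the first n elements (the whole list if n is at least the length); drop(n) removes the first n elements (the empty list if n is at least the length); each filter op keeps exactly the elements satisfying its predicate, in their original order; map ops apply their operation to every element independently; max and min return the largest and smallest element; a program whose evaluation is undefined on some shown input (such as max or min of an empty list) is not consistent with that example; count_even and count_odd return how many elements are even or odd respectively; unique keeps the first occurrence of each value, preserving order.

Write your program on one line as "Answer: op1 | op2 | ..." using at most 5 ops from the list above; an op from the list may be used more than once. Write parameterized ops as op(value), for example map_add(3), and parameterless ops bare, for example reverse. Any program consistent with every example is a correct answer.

filter_gt(3) | reverse | map_add(-3) | take(1) | min

Check, running the answer program on each example:
  [13, 28, 49, 13, -8, -6, -2, -13] -> [13, 28, 49, 13] -> [13, 49, 28, 13] -> [10, 46, 25, 10] -> [10] -> 10
  [-40, -5, -16, -32, 36, -1, -46, -22] -> [36] -> [36] -> [33] -> [33] -> 33
  [-12, -5, 13, 31, 1, 26] -> [13, 31, 26] -> [26, 31, 13] -> [23, 28, 10] -> [23] -> 23
  [-24, -15, 11, 9, 0, 12, -16, -41, 22, -11] -> [11, 9, 12, 22] -> [22, 12, 9, 11] -> [19, 9, 6, 8] -> [19] -> 19
  [6, 24, -50, 32] -> [6, 24, 32] -> [32, 24, 6] -> [29, 21, 3] -> [29] -> 29
  [29, -9, -5, -34, 50, 35, 22, -20] -> [29, 50, 35, 22] -> [22, 35, 50, 29] -> [19, 32, 47, 26] -> [19] -> 19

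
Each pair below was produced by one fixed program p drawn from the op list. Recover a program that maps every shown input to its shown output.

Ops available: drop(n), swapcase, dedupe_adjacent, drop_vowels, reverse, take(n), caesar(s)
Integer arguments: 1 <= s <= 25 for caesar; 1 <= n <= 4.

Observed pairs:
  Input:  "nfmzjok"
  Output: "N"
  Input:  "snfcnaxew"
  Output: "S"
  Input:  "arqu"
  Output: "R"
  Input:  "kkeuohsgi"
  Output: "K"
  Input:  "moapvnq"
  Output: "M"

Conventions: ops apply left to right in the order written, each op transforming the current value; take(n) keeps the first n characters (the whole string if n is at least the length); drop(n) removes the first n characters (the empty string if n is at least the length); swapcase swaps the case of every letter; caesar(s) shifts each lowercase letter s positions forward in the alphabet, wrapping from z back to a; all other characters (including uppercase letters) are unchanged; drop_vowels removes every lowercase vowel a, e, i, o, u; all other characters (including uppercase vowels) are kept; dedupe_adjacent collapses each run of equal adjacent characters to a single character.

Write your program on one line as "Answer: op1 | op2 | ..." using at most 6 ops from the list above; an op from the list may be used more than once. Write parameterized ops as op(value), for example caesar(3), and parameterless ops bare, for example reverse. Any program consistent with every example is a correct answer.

reverse | drop_vowels | dedupe_adjacent | reverse | take(1) | swapcase

Check, running the answer program on each example:
  "nfmzjok" -> "kojzmfn" -> "kjzmfn" -> "kjzmfn" -> "nfmzjk" -> "n" -> "N"
  "snfcnaxew" -> "wexancfns" -> "wxncfns" -> "wxncfns" -> "snfcnxw" -> "s" -> "S"
  "arqu" -> "uqra" -> "qr" -> "qr" -> "rq" -> "r" -> "R"
  "kkeuohsgi" -> "igshouekk" -> "gshkk" -> "gshk" -> "khsg" -> "k" -> "K"
  "moapvnq" -> "qnvpaom" -> "qnvpm" -> "qnvpm" -> "mpvnq" -> "m" -> "M"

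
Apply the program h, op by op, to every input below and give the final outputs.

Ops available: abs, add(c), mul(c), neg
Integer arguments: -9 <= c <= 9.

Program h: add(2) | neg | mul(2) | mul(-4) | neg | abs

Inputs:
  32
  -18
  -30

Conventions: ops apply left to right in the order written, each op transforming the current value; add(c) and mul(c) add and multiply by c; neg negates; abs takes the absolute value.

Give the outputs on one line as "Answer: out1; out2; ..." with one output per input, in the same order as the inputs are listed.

272; 128; 224

Execution, op by op:
  32 -> 34 -> -34 -> -68 -> 272 -> -272 -> 272
  -18 -> -16 -> 16 -> 32 -> -128 -> 128 -> 128
  -30 -> -28 -> 28 -> 56 -> -224 -> 224 -> 224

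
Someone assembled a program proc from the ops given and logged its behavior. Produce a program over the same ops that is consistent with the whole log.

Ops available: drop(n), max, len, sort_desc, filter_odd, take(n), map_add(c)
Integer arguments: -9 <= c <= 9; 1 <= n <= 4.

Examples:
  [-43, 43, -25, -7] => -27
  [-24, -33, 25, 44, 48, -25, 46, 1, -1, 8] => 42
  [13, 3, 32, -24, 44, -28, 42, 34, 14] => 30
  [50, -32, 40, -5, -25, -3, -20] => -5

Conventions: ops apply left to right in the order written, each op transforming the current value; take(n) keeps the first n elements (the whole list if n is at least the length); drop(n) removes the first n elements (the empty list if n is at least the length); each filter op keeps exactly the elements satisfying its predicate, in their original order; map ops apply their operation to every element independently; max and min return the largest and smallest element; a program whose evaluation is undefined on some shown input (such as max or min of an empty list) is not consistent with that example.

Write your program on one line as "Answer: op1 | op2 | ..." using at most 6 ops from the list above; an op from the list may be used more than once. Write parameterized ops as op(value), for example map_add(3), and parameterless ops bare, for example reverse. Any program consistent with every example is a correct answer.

drop(2) | take(4) | sort_desc | map_add(-2) | drop(1) | max

Check, running the answer program on each example:
  [-43, 43, -25, -7] -> [-25, -7] -> [-25, -7] -> [-7, -25] -> [-9, -27] -> [-27] -> -27
  [-24, -33, 25, 44, 48, -25, 46, 1, -1, 8] -> [25, 44, 48, -25, 46, 1, -1, 8] -> [25, 44, 48, -25] -> [48, 44, 25, -25] -> [46, 42, 23, -27] -> [42, 23, -27] -> 42
  [13, 3, 32, -24, 44, -28, 42, 34, 14] -> [32, -24, 44, -28, 42, 34, 14] -> [32, -24, 44, -28] -> [44, 32, -24, -28] -> [42, 30, -26, -30] -> [30, -26, -30] -> 30
  [50, -32, 40, -5, -25, -3, -20] -> [40, -5, -25, -3, -20] -> [40, -5, -25, -3] -> [40, -3, -5, -25] -> [38, -5, -7, -27] -> [-5, -7, -27] -> -5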